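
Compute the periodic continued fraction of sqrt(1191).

Write x_i = (sqrt(1191) + m_i)/d_i with (m_0, d_0) = (0, 1). a_0 = floor(sqrt(1191)) = 34, since 34^2 = 1156 <= 1191 < 1225 = 35^2.
Iterate m_{i+1} = d_i*a_i - m_i, d_{i+1} = (1191 - m_{i+1}^2)/d_i, a_{i+1} = floor((a_0 + m_{i+1})/d_{i+1}):
  m_1 = 1*34 - 0 = 34, d_1 = (1191 - 34^2)/1 = 35/1 = 35, a_1 = floor((34 + 34)/35) = 1.
  m_2 = 35*1 - 34 = 1, d_2 = (1191 - 1^2)/35 = 1190/35 = 34, a_2 = floor((34 + 1)/34) = 1.
  m_3 = 34*1 - 1 = 33, d_3 = (1191 - 33^2)/34 = 102/34 = 3, a_3 = floor((34 + 33)/3) = 22.
  m_4 = 3*22 - 33 = 33, d_4 = (1191 - 33^2)/3 = 102/3 = 34, a_4 = floor((34 + 33)/34) = 1.
  m_5 = 34*1 - 33 = 1, d_5 = (1191 - 1^2)/34 = 1190/34 = 35, a_5 = floor((34 + 1)/35) = 1.
  m_6 = 35*1 - 1 = 34, d_6 = (1191 - 34^2)/35 = 35/35 = 1, a_6 = floor((34 + 34)/1) = 68.
  m_7 = 1*68 - 34 = 34, d_7 = (1191 - 34^2)/1 = 35/1 = 35: (m_7, d_7) = (m_1, d_1) = (34, 35), so from here the quotients repeat a_1, ..., a_6; the period length is 6.
Hence the expansion of sqrt(1191) is a_0 = 34 followed by the repeating block 1, 1, 22, 1, 1, 68 (period 6).

[34; (1, 1, 22, 1, 1, 68)]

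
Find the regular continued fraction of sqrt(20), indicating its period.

Write x_i = (sqrt(20) + m_i)/d_i with (m_0, d_0) = (0, 1). a_0 = floor(sqrt(20)) = 4, since 4^2 = 16 <= 20 < 25 = 5^2.
Iterate m_{i+1} = d_i*a_i - m_i, d_{i+1} = (20 - m_{i+1}^2)/d_i, a_{i+1} = floor((a_0 + m_{i+1})/d_{i+1}):
  m_1 = 1*4 - 0 = 4, d_1 = (20 - 4^2)/1 = 4/1 = 4, a_1 = floor((4 + 4)/4) = 2.
  m_2 = 4*2 - 4 = 4, d_2 = (20 - 4^2)/4 = 4/4 = 1, a_2 = floor((4 + 4)/1) = 8.
  m_3 = 1*8 - 4 = 4, d_3 = (20 - 4^2)/1 = 4/1 = 4: (m_3, d_3) = (m_1, d_1) = (4, 4), so from here the quotients repeat a_1, a_2; the period length is 2.
Hence the expansion of sqrt(20) is a_0 = 4 followed by the repeating block 2, 8 (period 2).

[4; (2, 8)]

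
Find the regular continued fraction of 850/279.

Run the Euclidean algorithm on 850 and 279; the successive quotients are the partial quotients a_0, a_1, ... (each step inverts the fractional part left over by the previous one):
  850 = 3*279 + 13, so a_0 = 3.
  279 = 21*13 + 6, so a_1 = 21.
  13 = 2*6 + 1, so a_2 = 2.
  6 = 6*1 + 0, so a_3 = 6.
The remainder reaches 0 after 4 divisions, so the expansion has 4 partial quotients, read off in order.

[3; 21, 2, 6]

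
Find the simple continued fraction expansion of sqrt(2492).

Write x_i = (sqrt(2492) + m_i)/d_i with (m_0, d_0) = (0, 1). a_0 = floor(sqrt(2492)) = 49, since 49^2 = 2401 <= 2492 < 2500 = 50^2.
Iterate m_{i+1} = d_i*a_i - m_i, d_{i+1} = (2492 - m_{i+1}^2)/d_i, a_{i+1} = floor((a_0 + m_{i+1})/d_{i+1}):
  m_1 = 1*49 - 0 = 49, d_1 = (2492 - 49^2)/1 = 91/1 = 91, a_1 = floor((49 + 49)/91) = 1.
  m_2 = 91*1 - 49 = 42, d_2 = (2492 - 42^2)/91 = 728/91 = 8, a_2 = floor((49 + 42)/8) = 11.
  m_3 = 8*11 - 42 = 46, d_3 = (2492 - 46^2)/8 = 376/8 = 47, a_3 = floor((49 + 46)/47) = 2.
  m_4 = 47*2 - 46 = 48, d_4 = (2492 - 48^2)/47 = 188/47 = 4, a_4 = floor((49 + 48)/4) = 24.
  m_5 = 4*24 - 48 = 48, d_5 = (2492 - 48^2)/4 = 188/4 = 47, a_5 = floor((49 + 48)/47) = 2.
  m_6 = 47*2 - 48 = 46, d_6 = (2492 - 46^2)/47 = 376/47 = 8, a_6 = floor((49 + 46)/8) = 11.
  m_7 = 8*11 - 46 = 42, d_7 = (2492 - 42^2)/8 = 728/8 = 91, a_7 = floor((49 + 42)/91) = 1.
  m_8 = 91*1 - 42 = 49, d_8 = (2492 - 49^2)/91 = 91/91 = 1, a_8 = floor((49 + 49)/1) = 98.
  m_9 = 1*98 - 49 = 49, d_9 = (2492 - 49^2)/1 = 91/1 = 91: (m_9, d_9) = (m_1, d_1) = (49, 91), so from here the quotients repeat a_1, ..., a_8; the period length is 8.
Hence the expansion of sqrt(2492) is a_0 = 49 followed by the repeating block 1, 11, 2, 24, 2, 11, 1, 98 (period 8).

[49; (1, 11, 2, 24, 2, 11, 1, 98)]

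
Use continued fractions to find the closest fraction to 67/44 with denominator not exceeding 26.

35/23

Expand x = 67/44 as a continued fraction with the Euclidean algorithm:
  67 = 1*44 + 23, so a_0 = 1.
  44 = 1*23 + 21, so a_1 = 1.
  23 = 1*21 + 2, so a_2 = 1.
  21 = 10*2 + 1, so a_3 = 10.
  2 = 2*1 + 0, so a_4 = 2.
so x = [1; 1, 1, 10, 2].
Convergents (p_i = a_i*p_{i-1} + p_{i-2}, q_i = a_i*q_{i-1} + q_{i-2} with p_{-2}=0, p_{-1}=1, q_{-2}=1, q_{-1}=0), until the denominator exceeds 26:
  i=0: a_0=1, p_0 = 1*1 + 0 = 1, q_0 = 1*0 + 1 = 1.
  i=1: a_1=1, p_1 = 1*1 + 1 = 2, q_1 = 1*1 + 0 = 1.
  i=2: a_2=1, p_2 = 1*2 + 1 = 3, q_2 = 1*1 + 1 = 2.
  i=3: a_3=10, p_3 = 10*3 + 2 = 32, q_3 = 10*2 + 1 = 21.
  i=4: a_4=2, p_4 = 2*32 + 3 = 67, q_4 = 2*21 + 2 = 44.
q_4 = 44 > 26, so the last convergent with denominator <= 26 is p_3/q_3 = 32/21.
The closest fraction with denominator <= 26 is either p_3/q_3 or the intermediate fraction (k*p_3 + p_2)/(k*q_3 + q_2) with the largest k >= 1 whose denominator stays <= 26; these approach x as k grows, and every other convergent or intermediate fraction in range is farther away.
Largest k: floor((26 - q_2)/q_3) = floor((26 - 2)/21) = 1.
That gives (1*32 + 3)/(1*21 + 2) = 35/23.
Compare the errors: |x - 32/21| = |67*21 - 32*44|/(44*21) = 1/924, and |x - 35/23| = |67*23 - 35*44|/(44*23) = 1/1012.
Cross-multiplying, 1*924 = 924 < 1012 = 1*1012, so 1/1012 is smaller: the intermediate fraction 35/23 is closer to x than 32/21.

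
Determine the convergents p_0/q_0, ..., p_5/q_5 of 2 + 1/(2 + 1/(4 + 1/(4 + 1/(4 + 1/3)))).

2/1, 5/2, 22/9, 93/38, 394/161, 1275/521

Using the convergent recurrence p_i = a_i*p_{i-1} + p_{i-2}, q_i = a_i*q_{i-1} + q_{i-2} with p_{-2}=0, p_{-1}=1, q_{-2}=1, q_{-1}=0:
  i=0: a_0=2, p_0 = 2*1 + 0 = 2, q_0 = 2*0 + 1 = 1.
  i=1: a_1=2, p_1 = 2*2 + 1 = 5, q_1 = 2*1 + 0 = 2.
  i=2: a_2=4, p_2 = 4*5 + 2 = 22, q_2 = 4*2 + 1 = 9.
  i=3: a_3=4, p_3 = 4*22 + 5 = 93, q_3 = 4*9 + 2 = 38.
  i=4: a_4=4, p_4 = 4*93 + 22 = 394, q_4 = 4*38 + 9 = 161.
  i=5: a_5=3, p_5 = 3*394 + 93 = 1275, q_5 = 3*161 + 38 = 521.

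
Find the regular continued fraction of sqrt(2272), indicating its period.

[47; (1, 1, 1, 94)]

Write x_i = (sqrt(2272) + m_i)/d_i with (m_0, d_0) = (0, 1). a_0 = floor(sqrt(2272)) = 47, since 47^2 = 2209 <= 2272 < 2304 = 48^2.
Iterate m_{i+1} = d_i*a_i - m_i, d_{i+1} = (2272 - m_{i+1}^2)/d_i, a_{i+1} = floor((a_0 + m_{i+1})/d_{i+1}):
  m_1 = 1*47 - 0 = 47, d_1 = (2272 - 47^2)/1 = 63/1 = 63, a_1 = floor((47 + 47)/63) = 1.
  m_2 = 63*1 - 47 = 16, d_2 = (2272 - 16^2)/63 = 2016/63 = 32, a_2 = floor((47 + 16)/32) = 1.
  m_3 = 32*1 - 16 = 16, d_3 = (2272 - 16^2)/32 = 2016/32 = 63, a_3 = floor((47 + 16)/63) = 1.
  m_4 = 63*1 - 16 = 47, d_4 = (2272 - 47^2)/63 = 63/63 = 1, a_4 = floor((47 + 47)/1) = 94.
  m_5 = 1*94 - 47 = 47, d_5 = (2272 - 47^2)/1 = 63/1 = 63: (m_5, d_5) = (m_1, d_1) = (47, 63), so from here the quotients repeat a_1, ..., a_4; the period length is 4.
Hence the expansion of sqrt(2272) is a_0 = 47 followed by the repeating block 1, 1, 1, 94 (period 4).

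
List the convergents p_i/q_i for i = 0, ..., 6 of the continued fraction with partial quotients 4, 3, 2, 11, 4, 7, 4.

Using the convergent recurrence p_i = a_i*p_{i-1} + p_{i-2}, q_i = a_i*q_{i-1} + q_{i-2} with p_{-2}=0, p_{-1}=1, q_{-2}=1, q_{-1}=0:
  i=0: a_0=4, p_0 = 4*1 + 0 = 4, q_0 = 4*0 + 1 = 1.
  i=1: a_1=3, p_1 = 3*4 + 1 = 13, q_1 = 3*1 + 0 = 3.
  i=2: a_2=2, p_2 = 2*13 + 4 = 30, q_2 = 2*3 + 1 = 7.
  i=3: a_3=11, p_3 = 11*30 + 13 = 343, q_3 = 11*7 + 3 = 80.
  i=4: a_4=4, p_4 = 4*343 + 30 = 1402, q_4 = 4*80 + 7 = 327.
  i=5: a_5=7, p_5 = 7*1402 + 343 = 10157, q_5 = 7*327 + 80 = 2369.
  i=6: a_6=4, p_6 = 4*10157 + 1402 = 42030, q_6 = 4*2369 + 327 = 9803.

4/1, 13/3, 30/7, 343/80, 1402/327, 10157/2369, 42030/9803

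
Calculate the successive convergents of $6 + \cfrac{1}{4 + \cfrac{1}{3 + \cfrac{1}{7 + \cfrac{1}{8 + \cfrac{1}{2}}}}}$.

Using the convergent recurrence p_i = a_i*p_{i-1} + p_{i-2}, q_i = a_i*q_{i-1} + q_{i-2} with p_{-2}=0, p_{-1}=1, q_{-2}=1, q_{-1}=0:
  i=0: a_0=6, p_0 = 6*1 + 0 = 6, q_0 = 6*0 + 1 = 1.
  i=1: a_1=4, p_1 = 4*6 + 1 = 25, q_1 = 4*1 + 0 = 4.
  i=2: a_2=3, p_2 = 3*25 + 6 = 81, q_2 = 3*4 + 1 = 13.
  i=3: a_3=7, p_3 = 7*81 + 25 = 592, q_3 = 7*13 + 4 = 95.
  i=4: a_4=8, p_4 = 8*592 + 81 = 4817, q_4 = 8*95 + 13 = 773.
  i=5: a_5=2, p_5 = 2*4817 + 592 = 10226, q_5 = 2*773 + 95 = 1641.

6/1, 25/4, 81/13, 592/95, 4817/773, 10226/1641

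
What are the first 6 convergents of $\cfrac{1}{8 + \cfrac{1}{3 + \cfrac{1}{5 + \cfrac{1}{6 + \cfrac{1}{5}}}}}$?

0/1, 1/8, 3/25, 16/133, 99/823, 511/4248

Using the convergent recurrence p_i = a_i*p_{i-1} + p_{i-2}, q_i = a_i*q_{i-1} + q_{i-2} with p_{-2}=0, p_{-1}=1, q_{-2}=1, q_{-1}=0:
  i=0: a_0=0, p_0 = 0*1 + 0 = 0, q_0 = 0*0 + 1 = 1.
  i=1: a_1=8, p_1 = 8*0 + 1 = 1, q_1 = 8*1 + 0 = 8.
  i=2: a_2=3, p_2 = 3*1 + 0 = 3, q_2 = 3*8 + 1 = 25.
  i=3: a_3=5, p_3 = 5*3 + 1 = 16, q_3 = 5*25 + 8 = 133.
  i=4: a_4=6, p_4 = 6*16 + 3 = 99, q_4 = 6*133 + 25 = 823.
  i=5: a_5=5, p_5 = 5*99 + 16 = 511, q_5 = 5*823 + 133 = 4248.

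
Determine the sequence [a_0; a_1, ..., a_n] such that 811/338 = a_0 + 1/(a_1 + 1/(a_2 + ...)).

[2; 2, 1, 1, 67]

Run the Euclidean algorithm on 811 and 338; the successive quotients are the partial quotients a_0, a_1, ... (each step inverts the fractional part left over by the previous one):
  811 = 2*338 + 135, so a_0 = 2.
  338 = 2*135 + 68, so a_1 = 2.
  135 = 1*68 + 67, so a_2 = 1.
  68 = 1*67 + 1, so a_3 = 1.
  67 = 67*1 + 0, so a_4 = 67.
The remainder reaches 0 after 5 divisions, so the expansion has 5 partial quotients, read off in order.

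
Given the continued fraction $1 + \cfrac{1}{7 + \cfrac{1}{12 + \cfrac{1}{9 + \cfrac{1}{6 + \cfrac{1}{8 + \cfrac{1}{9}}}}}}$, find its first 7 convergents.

Using the convergent recurrence p_i = a_i*p_{i-1} + p_{i-2}, q_i = a_i*q_{i-1} + q_{i-2} with p_{-2}=0, p_{-1}=1, q_{-2}=1, q_{-1}=0:
  i=0: a_0=1, p_0 = 1*1 + 0 = 1, q_0 = 1*0 + 1 = 1.
  i=1: a_1=7, p_1 = 7*1 + 1 = 8, q_1 = 7*1 + 0 = 7.
  i=2: a_2=12, p_2 = 12*8 + 1 = 97, q_2 = 12*7 + 1 = 85.
  i=3: a_3=9, p_3 = 9*97 + 8 = 881, q_3 = 9*85 + 7 = 772.
  i=4: a_4=6, p_4 = 6*881 + 97 = 5383, q_4 = 6*772 + 85 = 4717.
  i=5: a_5=8, p_5 = 8*5383 + 881 = 43945, q_5 = 8*4717 + 772 = 38508.
  i=6: a_6=9, p_6 = 9*43945 + 5383 = 400888, q_6 = 9*38508 + 4717 = 351289.

1/1, 8/7, 97/85, 881/772, 5383/4717, 43945/38508, 400888/351289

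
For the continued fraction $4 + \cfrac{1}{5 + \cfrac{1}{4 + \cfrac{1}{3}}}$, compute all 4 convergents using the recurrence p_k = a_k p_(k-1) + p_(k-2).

Using the convergent recurrence p_i = a_i*p_{i-1} + p_{i-2}, q_i = a_i*q_{i-1} + q_{i-2} with p_{-2}=0, p_{-1}=1, q_{-2}=1, q_{-1}=0:
  i=0: a_0=4, p_0 = 4*1 + 0 = 4, q_0 = 4*0 + 1 = 1.
  i=1: a_1=5, p_1 = 5*4 + 1 = 21, q_1 = 5*1 + 0 = 5.
  i=2: a_2=4, p_2 = 4*21 + 4 = 88, q_2 = 4*5 + 1 = 21.
  i=3: a_3=3, p_3 = 3*88 + 21 = 285, q_3 = 3*21 + 5 = 68.

4/1, 21/5, 88/21, 285/68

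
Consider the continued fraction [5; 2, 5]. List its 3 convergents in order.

Using the convergent recurrence p_i = a_i*p_{i-1} + p_{i-2}, q_i = a_i*q_{i-1} + q_{i-2} with p_{-2}=0, p_{-1}=1, q_{-2}=1, q_{-1}=0:
  i=0: a_0=5, p_0 = 5*1 + 0 = 5, q_0 = 5*0 + 1 = 1.
  i=1: a_1=2, p_1 = 2*5 + 1 = 11, q_1 = 2*1 + 0 = 2.
  i=2: a_2=5, p_2 = 5*11 + 5 = 60, q_2 = 5*2 + 1 = 11.

5/1, 11/2, 60/11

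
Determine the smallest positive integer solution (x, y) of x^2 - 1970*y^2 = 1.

First expand sqrt(1970) as a continued fraction. With x_i = (sqrt(1970) + m_i)/d_i and (m_0, d_0) = (0, 1): a_0 = floor(sqrt(1970)) = 44, since 44^2 = 1936 <= 1970 < 2025 = 45^2.
Iterate m_{i+1} = d_i*a_i - m_i, d_{i+1} = (1970 - m_{i+1}^2)/d_i, a_{i+1} = floor((a_0 + m_{i+1})/d_{i+1}):
  m_1 = 1*44 - 0 = 44, d_1 = (1970 - 44^2)/1 = 34/1 = 34, a_1 = floor((44 + 44)/34) = 2.
  m_2 = 34*2 - 44 = 24, d_2 = (1970 - 24^2)/34 = 1394/34 = 41, a_2 = floor((44 + 24)/41) = 1.
  m_3 = 41*1 - 24 = 17, d_3 = (1970 - 17^2)/41 = 1681/41 = 41, a_3 = floor((44 + 17)/41) = 1.
  m_4 = 41*1 - 17 = 24, d_4 = (1970 - 24^2)/41 = 1394/41 = 34, a_4 = floor((44 + 24)/34) = 2.
  m_5 = 34*2 - 24 = 44, d_5 = (1970 - 44^2)/34 = 34/34 = 1, a_5 = floor((44 + 44)/1) = 88.
  m_6 = 1*88 - 44 = 44, d_6 = (1970 - 44^2)/1 = 34/1 = 34: (m_6, d_6) = (m_1, d_1) = (44, 34), so from here the quotients repeat a_1, ..., a_5; the period length is 5.
So sqrt(1970) = [44; (2, 1, 1, 2, 88)] with period length k = 5.
k is odd, so (p_{k-1}, q_{k-1}) only solves x^2 - 1970y^2 = -1 and the fundamental solution of x^2 - 1970y^2 = 1 is (p_{2k-1}, q_{2k-1}) = (p_9, q_9); compute convergents through index 9, running through the period twice.
Convergents (p_i = a_i*p_{i-1} + p_{i-2}, q_i = a_i*q_{i-1} + q_{i-2} with p_{-2}=0, p_{-1}=1, q_{-2}=1, q_{-1}=0):
  i=0: a_0=44, p_0 = 44*1 + 0 = 44, q_0 = 44*0 + 1 = 1.
  i=1: a_1=2, p_1 = 2*44 + 1 = 89, q_1 = 2*1 + 0 = 2.
  i=2: a_2=1, p_2 = 1*89 + 44 = 133, q_2 = 1*2 + 1 = 3.
  i=3: a_3=1, p_3 = 1*133 + 89 = 222, q_3 = 1*3 + 2 = 5.
  i=4: a_4=2, p_4 = 2*222 + 133 = 577, q_4 = 2*5 + 3 = 13.
  i=5: a_5=88, p_5 = 88*577 + 222 = 50998, q_5 = 88*13 + 5 = 1149.
  i=6: a_6=2, p_6 = 2*50998 + 577 = 102573, q_6 = 2*1149 + 13 = 2311.
  i=7: a_7=1, p_7 = 1*102573 + 50998 = 153571, q_7 = 1*2311 + 1149 = 3460.
  i=8: a_8=1, p_8 = 1*153571 + 102573 = 256144, q_8 = 1*3460 + 2311 = 5771.
  i=9: a_9=2, p_9 = 2*256144 + 153571 = 665859, q_9 = 2*5771 + 3460 = 15002.
Indeed p_4^2 - 1970*q_4^2 = 332929 - 332930 = -1, not +1.
Check: 665859^2 - 1970*15002^2 = 443368207881 - 443368207880 = 1, so (x, y) = (665859, 15002) solves the equation, and by the theorem it is the least positive solution.

(x, y) = (665859, 15002)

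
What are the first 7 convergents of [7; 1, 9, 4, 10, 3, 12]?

Using the convergent recurrence p_i = a_i*p_{i-1} + p_{i-2}, q_i = a_i*q_{i-1} + q_{i-2} with p_{-2}=0, p_{-1}=1, q_{-2}=1, q_{-1}=0:
  i=0: a_0=7, p_0 = 7*1 + 0 = 7, q_0 = 7*0 + 1 = 1.
  i=1: a_1=1, p_1 = 1*7 + 1 = 8, q_1 = 1*1 + 0 = 1.
  i=2: a_2=9, p_2 = 9*8 + 7 = 79, q_2 = 9*1 + 1 = 10.
  i=3: a_3=4, p_3 = 4*79 + 8 = 324, q_3 = 4*10 + 1 = 41.
  i=4: a_4=10, p_4 = 10*324 + 79 = 3319, q_4 = 10*41 + 10 = 420.
  i=5: a_5=3, p_5 = 3*3319 + 324 = 10281, q_5 = 3*420 + 41 = 1301.
  i=6: a_6=12, p_6 = 12*10281 + 3319 = 126691, q_6 = 12*1301 + 420 = 16032.

7/1, 8/1, 79/10, 324/41, 3319/420, 10281/1301, 126691/16032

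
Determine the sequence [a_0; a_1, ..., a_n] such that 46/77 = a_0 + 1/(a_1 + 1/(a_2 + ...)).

Run the Euclidean algorithm on 46 and 77; the successive quotients are the partial quotients a_0, a_1, ... (each step inverts the fractional part left over by the previous one):
  46 = 0*77 + 46, so a_0 = 0.
  77 = 1*46 + 31, so a_1 = 1.
  46 = 1*31 + 15, so a_2 = 1.
  31 = 2*15 + 1, so a_3 = 2.
  15 = 15*1 + 0, so a_4 = 15.
The remainder reaches 0 after 5 divisions, so the expansion has 5 partial quotients, read off in order.

[0; 1, 1, 2, 15]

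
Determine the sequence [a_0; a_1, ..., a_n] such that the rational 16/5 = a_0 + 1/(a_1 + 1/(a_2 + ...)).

Run the Euclidean algorithm on 16 and 5; the successive quotients are the partial quotients a_0, a_1, ... (each step inverts the fractional part left over by the previous one):
  16 = 3*5 + 1, so a_0 = 3.
  5 = 5*1 + 0, so a_1 = 5.
The remainder reaches 0 after 2 divisions, so the expansion has 2 partial quotients, read off in order.

[3; 5]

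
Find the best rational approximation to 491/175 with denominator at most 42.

Expand x = 491/175 as a continued fraction with the Euclidean algorithm:
  491 = 2*175 + 141, so a_0 = 2.
  175 = 1*141 + 34, so a_1 = 1.
  141 = 4*34 + 5, so a_2 = 4.
  34 = 6*5 + 4, so a_3 = 6.
  5 = 1*4 + 1, so a_4 = 1.
  4 = 4*1 + 0, so a_5 = 4.
so x = [2; 1, 4, 6, 1, 4].
Convergents (p_i = a_i*p_{i-1} + p_{i-2}, q_i = a_i*q_{i-1} + q_{i-2} with p_{-2}=0, p_{-1}=1, q_{-2}=1, q_{-1}=0), until the denominator exceeds 42:
  i=0: a_0=2, p_0 = 2*1 + 0 = 2, q_0 = 2*0 + 1 = 1.
  i=1: a_1=1, p_1 = 1*2 + 1 = 3, q_1 = 1*1 + 0 = 1.
  i=2: a_2=4, p_2 = 4*3 + 2 = 14, q_2 = 4*1 + 1 = 5.
  i=3: a_3=6, p_3 = 6*14 + 3 = 87, q_3 = 6*5 + 1 = 31.
  i=4: a_4=1, p_4 = 1*87 + 14 = 101, q_4 = 1*31 + 5 = 36.
  i=5: a_5=4, p_5 = 4*101 + 87 = 491, q_5 = 4*36 + 31 = 175.
q_5 = 175 > 42, so the last convergent with denominator <= 42 is p_4/q_4 = 101/36.
The closest fraction with denominator <= 42 is either p_4/q_4 or the intermediate fraction (k*p_4 + p_3)/(k*q_4 + q_3) with the largest k >= 1 whose denominator stays <= 42; these approach x as k grows, and every other convergent or intermediate fraction in range is farther away.
Largest k: floor((42 - q_3)/q_4) = floor((42 - 31)/36) = 0.
Since k = 0, no intermediate fraction beyond p_4/q_4 has denominator <= 42, so the convergent 101/36 is the closest (its error is |491*36 - 101*175|/(175*36) = 1/6300).

101/36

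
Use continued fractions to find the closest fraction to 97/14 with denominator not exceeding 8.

55/8

Expand x = 97/14 as a continued fraction with the Euclidean algorithm:
  97 = 6*14 + 13, so a_0 = 6.
  14 = 1*13 + 1, so a_1 = 1.
  13 = 13*1 + 0, so a_2 = 13.
so x = [6; 1, 13].
Convergents (p_i = a_i*p_{i-1} + p_{i-2}, q_i = a_i*q_{i-1} + q_{i-2} with p_{-2}=0, p_{-1}=1, q_{-2}=1, q_{-1}=0), until the denominator exceeds 8:
  i=0: a_0=6, p_0 = 6*1 + 0 = 6, q_0 = 6*0 + 1 = 1.
  i=1: a_1=1, p_1 = 1*6 + 1 = 7, q_1 = 1*1 + 0 = 1.
  i=2: a_2=13, p_2 = 13*7 + 6 = 97, q_2 = 13*1 + 1 = 14.
q_2 = 14 > 8, so the last convergent with denominator <= 8 is p_1/q_1 = 7/1.
The closest fraction with denominator <= 8 is either p_1/q_1 or the intermediate fraction (k*p_1 + p_0)/(k*q_1 + q_0) with the largest k >= 1 whose denominator stays <= 8; these approach x as k grows, and every other convergent or intermediate fraction in range is farther away.
Largest k: floor((8 - q_0)/q_1) = floor((8 - 1)/1) = 7.
That gives (7*7 + 6)/(7*1 + 1) = 55/8.
Compare the errors: |x - 7/1| = |97*1 - 7*14|/(14*1) = 1/14, and |x - 55/8| = |97*8 - 55*14|/(14*8) = 6/112.
Cross-multiplying, 6*14 = 84 < 112 = 1*112, so 6/112 is smaller: the intermediate fraction 55/8 is closer to x than 7/1.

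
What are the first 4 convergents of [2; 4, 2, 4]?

2/1, 9/4, 20/9, 89/40

Using the convergent recurrence p_i = a_i*p_{i-1} + p_{i-2}, q_i = a_i*q_{i-1} + q_{i-2} with p_{-2}=0, p_{-1}=1, q_{-2}=1, q_{-1}=0:
  i=0: a_0=2, p_0 = 2*1 + 0 = 2, q_0 = 2*0 + 1 = 1.
  i=1: a_1=4, p_1 = 4*2 + 1 = 9, q_1 = 4*1 + 0 = 4.
  i=2: a_2=2, p_2 = 2*9 + 2 = 20, q_2 = 2*4 + 1 = 9.
  i=3: a_3=4, p_3 = 4*20 + 9 = 89, q_3 = 4*9 + 4 = 40.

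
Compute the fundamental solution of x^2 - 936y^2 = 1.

First expand sqrt(936) as a continued fraction. With x_i = (sqrt(936) + m_i)/d_i and (m_0, d_0) = (0, 1): a_0 = floor(sqrt(936)) = 30, since 30^2 = 900 <= 936 < 961 = 31^2.
Iterate m_{i+1} = d_i*a_i - m_i, d_{i+1} = (936 - m_{i+1}^2)/d_i, a_{i+1} = floor((a_0 + m_{i+1})/d_{i+1}):
  m_1 = 1*30 - 0 = 30, d_1 = (936 - 30^2)/1 = 36/1 = 36, a_1 = floor((30 + 30)/36) = 1.
  m_2 = 36*1 - 30 = 6, d_2 = (936 - 6^2)/36 = 900/36 = 25, a_2 = floor((30 + 6)/25) = 1.
  m_3 = 25*1 - 6 = 19, d_3 = (936 - 19^2)/25 = 575/25 = 23, a_3 = floor((30 + 19)/23) = 2.
  m_4 = 23*2 - 19 = 27, d_4 = (936 - 27^2)/23 = 207/23 = 9, a_4 = floor((30 + 27)/9) = 6.
  m_5 = 9*6 - 27 = 27, d_5 = (936 - 27^2)/9 = 207/9 = 23, a_5 = floor((30 + 27)/23) = 2.
  m_6 = 23*2 - 27 = 19, d_6 = (936 - 19^2)/23 = 575/23 = 25, a_6 = floor((30 + 19)/25) = 1.
  m_7 = 25*1 - 19 = 6, d_7 = (936 - 6^2)/25 = 900/25 = 36, a_7 = floor((30 + 6)/36) = 1.
  m_8 = 36*1 - 6 = 30, d_8 = (936 - 30^2)/36 = 36/36 = 1, a_8 = floor((30 + 30)/1) = 60.
  m_9 = 1*60 - 30 = 30, d_9 = (936 - 30^2)/1 = 36/1 = 36: (m_9, d_9) = (m_1, d_1) = (30, 36), so from here the quotients repeat a_1, ..., a_8; the period length is 8.
So sqrt(936) = [30; (1, 1, 2, 6, 2, 1, 1, 60)] with period length k = 8.
k is even, so the fundamental solution of x^2 - 936y^2 = 1 is (p_{k-1}, q_{k-1}) = (p_7, q_7); compute convergents through index 7.
Convergents (p_i = a_i*p_{i-1} + p_{i-2}, q_i = a_i*q_{i-1} + q_{i-2} with p_{-2}=0, p_{-1}=1, q_{-2}=1, q_{-1}=0):
  i=0: a_0=30, p_0 = 30*1 + 0 = 30, q_0 = 30*0 + 1 = 1.
  i=1: a_1=1, p_1 = 1*30 + 1 = 31, q_1 = 1*1 + 0 = 1.
  i=2: a_2=1, p_2 = 1*31 + 30 = 61, q_2 = 1*1 + 1 = 2.
  i=3: a_3=2, p_3 = 2*61 + 31 = 153, q_3 = 2*2 + 1 = 5.
  i=4: a_4=6, p_4 = 6*153 + 61 = 979, q_4 = 6*5 + 2 = 32.
  i=5: a_5=2, p_5 = 2*979 + 153 = 2111, q_5 = 2*32 + 5 = 69.
  i=6: a_6=1, p_6 = 1*2111 + 979 = 3090, q_6 = 1*69 + 32 = 101.
  i=7: a_7=1, p_7 = 1*3090 + 2111 = 5201, q_7 = 1*101 + 69 = 170.
Check: 5201^2 - 936*170^2 = 27050401 - 27050400 = 1, so (x, y) = (5201, 170) solves the equation, and by the theorem it is the least positive solution.

(x, y) = (5201, 170)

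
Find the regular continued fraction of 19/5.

[3; 1, 4]

Run the Euclidean algorithm on 19 and 5; the successive quotients are the partial quotients a_0, a_1, ... (each step inverts the fractional part left over by the previous one):
  19 = 3*5 + 4, so a_0 = 3.
  5 = 1*4 + 1, so a_1 = 1.
  4 = 4*1 + 0, so a_2 = 4.
The remainder reaches 0 after 3 divisions, so the expansion has 3 partial quotients, read off in order.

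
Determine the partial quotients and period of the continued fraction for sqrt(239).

[15; (2, 5, 1, 2, 4, 15, 4, 2, 1, 5, 2, 30)]

Write x_i = (sqrt(239) + m_i)/d_i with (m_0, d_0) = (0, 1). a_0 = floor(sqrt(239)) = 15, since 15^2 = 225 <= 239 < 256 = 16^2.
Iterate m_{i+1} = d_i*a_i - m_i, d_{i+1} = (239 - m_{i+1}^2)/d_i, a_{i+1} = floor((a_0 + m_{i+1})/d_{i+1}):
  m_1 = 1*15 - 0 = 15, d_1 = (239 - 15^2)/1 = 14/1 = 14, a_1 = floor((15 + 15)/14) = 2.
  m_2 = 14*2 - 15 = 13, d_2 = (239 - 13^2)/14 = 70/14 = 5, a_2 = floor((15 + 13)/5) = 5.
  m_3 = 5*5 - 13 = 12, d_3 = (239 - 12^2)/5 = 95/5 = 19, a_3 = floor((15 + 12)/19) = 1.
  m_4 = 19*1 - 12 = 7, d_4 = (239 - 7^2)/19 = 190/19 = 10, a_4 = floor((15 + 7)/10) = 2.
  m_5 = 10*2 - 7 = 13, d_5 = (239 - 13^2)/10 = 70/10 = 7, a_5 = floor((15 + 13)/7) = 4.
  m_6 = 7*4 - 13 = 15, d_6 = (239 - 15^2)/7 = 14/7 = 2, a_6 = floor((15 + 15)/2) = 15.
  m_7 = 2*15 - 15 = 15, d_7 = (239 - 15^2)/2 = 14/2 = 7, a_7 = floor((15 + 15)/7) = 4.
  m_8 = 7*4 - 15 = 13, d_8 = (239 - 13^2)/7 = 70/7 = 10, a_8 = floor((15 + 13)/10) = 2.
  m_9 = 10*2 - 13 = 7, d_9 = (239 - 7^2)/10 = 190/10 = 19, a_9 = floor((15 + 7)/19) = 1.
  m_10 = 19*1 - 7 = 12, d_10 = (239 - 12^2)/19 = 95/19 = 5, a_10 = floor((15 + 12)/5) = 5.
  m_11 = 5*5 - 12 = 13, d_11 = (239 - 13^2)/5 = 70/5 = 14, a_11 = floor((15 + 13)/14) = 2.
  m_12 = 14*2 - 13 = 15, d_12 = (239 - 15^2)/14 = 14/14 = 1, a_12 = floor((15 + 15)/1) = 30.
  m_13 = 1*30 - 15 = 15, d_13 = (239 - 15^2)/1 = 14/1 = 14: (m_13, d_13) = (m_1, d_1) = (15, 14), so from here the quotients repeat a_1, ..., a_12; the period length is 12.
Hence the expansion of sqrt(239) is a_0 = 15 followed by the repeating block 2, 5, 1, 2, 4, 15, 4, 2, 1, 5, 2, 30 (period 12).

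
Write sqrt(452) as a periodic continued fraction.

Write x_i = (sqrt(452) + m_i)/d_i with (m_0, d_0) = (0, 1). a_0 = floor(sqrt(452)) = 21, since 21^2 = 441 <= 452 < 484 = 22^2.
Iterate m_{i+1} = d_i*a_i - m_i, d_{i+1} = (452 - m_{i+1}^2)/d_i, a_{i+1} = floor((a_0 + m_{i+1})/d_{i+1}):
  m_1 = 1*21 - 0 = 21, d_1 = (452 - 21^2)/1 = 11/1 = 11, a_1 = floor((21 + 21)/11) = 3.
  m_2 = 11*3 - 21 = 12, d_2 = (452 - 12^2)/11 = 308/11 = 28, a_2 = floor((21 + 12)/28) = 1.
  m_3 = 28*1 - 12 = 16, d_3 = (452 - 16^2)/28 = 196/28 = 7, a_3 = floor((21 + 16)/7) = 5.
  m_4 = 7*5 - 16 = 19, d_4 = (452 - 19^2)/7 = 91/7 = 13, a_4 = floor((21 + 19)/13) = 3.
  m_5 = 13*3 - 19 = 20, d_5 = (452 - 20^2)/13 = 52/13 = 4, a_5 = floor((21 + 20)/4) = 10.
  m_6 = 4*10 - 20 = 20, d_6 = (452 - 20^2)/4 = 52/4 = 13, a_6 = floor((21 + 20)/13) = 3.
  m_7 = 13*3 - 20 = 19, d_7 = (452 - 19^2)/13 = 91/13 = 7, a_7 = floor((21 + 19)/7) = 5.
  m_8 = 7*5 - 19 = 16, d_8 = (452 - 16^2)/7 = 196/7 = 28, a_8 = floor((21 + 16)/28) = 1.
  m_9 = 28*1 - 16 = 12, d_9 = (452 - 12^2)/28 = 308/28 = 11, a_9 = floor((21 + 12)/11) = 3.
  m_10 = 11*3 - 12 = 21, d_10 = (452 - 21^2)/11 = 11/11 = 1, a_10 = floor((21 + 21)/1) = 42.
  m_11 = 1*42 - 21 = 21, d_11 = (452 - 21^2)/1 = 11/1 = 11: (m_11, d_11) = (m_1, d_1) = (21, 11), so from here the quotients repeat a_1, ..., a_10; the period length is 10.
Hence the expansion of sqrt(452) is a_0 = 21 followed by the repeating block 3, 1, 5, 3, 10, 3, 5, 1, 3, 42 (period 10).

[21; (3, 1, 5, 3, 10, 3, 5, 1, 3, 42)]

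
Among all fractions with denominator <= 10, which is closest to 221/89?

Expand x = 221/89 as a continued fraction with the Euclidean algorithm:
  221 = 2*89 + 43, so a_0 = 2.
  89 = 2*43 + 3, so a_1 = 2.
  43 = 14*3 + 1, so a_2 = 14.
  3 = 3*1 + 0, so a_3 = 3.
so x = [2; 2, 14, 3].
Convergents (p_i = a_i*p_{i-1} + p_{i-2}, q_i = a_i*q_{i-1} + q_{i-2} with p_{-2}=0, p_{-1}=1, q_{-2}=1, q_{-1}=0), until the denominator exceeds 10:
  i=0: a_0=2, p_0 = 2*1 + 0 = 2, q_0 = 2*0 + 1 = 1.
  i=1: a_1=2, p_1 = 2*2 + 1 = 5, q_1 = 2*1 + 0 = 2.
  i=2: a_2=14, p_2 = 14*5 + 2 = 72, q_2 = 14*2 + 1 = 29.
q_2 = 29 > 10, so the last convergent with denominator <= 10 is p_1/q_1 = 5/2.
The closest fraction with denominator <= 10 is either p_1/q_1 or the intermediate fraction (k*p_1 + p_0)/(k*q_1 + q_0) with the largest k >= 1 whose denominator stays <= 10; these approach x as k grows, and every other convergent or intermediate fraction in range is farther away.
Largest k: floor((10 - q_0)/q_1) = floor((10 - 1)/2) = 4.
That gives (4*5 + 2)/(4*2 + 1) = 22/9.
Compare the errors: |x - 5/2| = |221*2 - 5*89|/(89*2) = 3/178, and |x - 22/9| = |221*9 - 22*89|/(89*9) = 31/801.
Cross-multiplying, 3*801 = 2403 < 5518 = 31*178, so 3/178 is smaller: the convergent 5/2 is closer to x than 22/9.

5/2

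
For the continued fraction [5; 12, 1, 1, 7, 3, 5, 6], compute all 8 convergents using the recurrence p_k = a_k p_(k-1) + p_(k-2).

5/1, 61/12, 66/13, 127/25, 955/188, 2992/589, 15915/3133, 98482/19387

Using the convergent recurrence p_i = a_i*p_{i-1} + p_{i-2}, q_i = a_i*q_{i-1} + q_{i-2} with p_{-2}=0, p_{-1}=1, q_{-2}=1, q_{-1}=0:
  i=0: a_0=5, p_0 = 5*1 + 0 = 5, q_0 = 5*0 + 1 = 1.
  i=1: a_1=12, p_1 = 12*5 + 1 = 61, q_1 = 12*1 + 0 = 12.
  i=2: a_2=1, p_2 = 1*61 + 5 = 66, q_2 = 1*12 + 1 = 13.
  i=3: a_3=1, p_3 = 1*66 + 61 = 127, q_3 = 1*13 + 12 = 25.
  i=4: a_4=7, p_4 = 7*127 + 66 = 955, q_4 = 7*25 + 13 = 188.
  i=5: a_5=3, p_5 = 3*955 + 127 = 2992, q_5 = 3*188 + 25 = 589.
  i=6: a_6=5, p_6 = 5*2992 + 955 = 15915, q_6 = 5*589 + 188 = 3133.
  i=7: a_7=6, p_7 = 6*15915 + 2992 = 98482, q_7 = 6*3133 + 589 = 19387.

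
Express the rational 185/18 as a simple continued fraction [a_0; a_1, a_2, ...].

Run the Euclidean algorithm on 185 and 18; the successive quotients are the partial quotients a_0, a_1, ... (each step inverts the fractional part left over by the previous one):
  185 = 10*18 + 5, so a_0 = 10.
  18 = 3*5 + 3, so a_1 = 3.
  5 = 1*3 + 2, so a_2 = 1.
  3 = 1*2 + 1, so a_3 = 1.
  2 = 2*1 + 0, so a_4 = 2.
The remainder reaches 0 after 5 divisions, so the expansion has 5 partial quotients, read off in order.

[10; 3, 1, 1, 2]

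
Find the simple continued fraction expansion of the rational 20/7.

Run the Euclidean algorithm on 20 and 7; the successive quotients are the partial quotients a_0, a_1, ... (each step inverts the fractional part left over by the previous one):
  20 = 2*7 + 6, so a_0 = 2.
  7 = 1*6 + 1, so a_1 = 1.
  6 = 6*1 + 0, so a_2 = 6.
The remainder reaches 0 after 3 divisions, so the expansion has 3 partial quotients, read off in order.

[2; 1, 6]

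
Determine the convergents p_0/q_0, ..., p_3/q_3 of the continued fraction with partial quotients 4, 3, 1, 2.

Using the convergent recurrence p_i = a_i*p_{i-1} + p_{i-2}, q_i = a_i*q_{i-1} + q_{i-2} with p_{-2}=0, p_{-1}=1, q_{-2}=1, q_{-1}=0:
  i=0: a_0=4, p_0 = 4*1 + 0 = 4, q_0 = 4*0 + 1 = 1.
  i=1: a_1=3, p_1 = 3*4 + 1 = 13, q_1 = 3*1 + 0 = 3.
  i=2: a_2=1, p_2 = 1*13 + 4 = 17, q_2 = 1*3 + 1 = 4.
  i=3: a_3=2, p_3 = 2*17 + 13 = 47, q_3 = 2*4 + 3 = 11.

4/1, 13/3, 17/4, 47/11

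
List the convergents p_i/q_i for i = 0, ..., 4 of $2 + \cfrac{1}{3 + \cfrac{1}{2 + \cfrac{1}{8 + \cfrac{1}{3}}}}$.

2/1, 7/3, 16/7, 135/59, 421/184

Using the convergent recurrence p_i = a_i*p_{i-1} + p_{i-2}, q_i = a_i*q_{i-1} + q_{i-2} with p_{-2}=0, p_{-1}=1, q_{-2}=1, q_{-1}=0:
  i=0: a_0=2, p_0 = 2*1 + 0 = 2, q_0 = 2*0 + 1 = 1.
  i=1: a_1=3, p_1 = 3*2 + 1 = 7, q_1 = 3*1 + 0 = 3.
  i=2: a_2=2, p_2 = 2*7 + 2 = 16, q_2 = 2*3 + 1 = 7.
  i=3: a_3=8, p_3 = 8*16 + 7 = 135, q_3 = 8*7 + 3 = 59.
  i=4: a_4=3, p_4 = 3*135 + 16 = 421, q_4 = 3*59 + 7 = 184.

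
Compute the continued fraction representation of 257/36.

Run the Euclidean algorithm on 257 and 36; the successive quotients are the partial quotients a_0, a_1, ... (each step inverts the fractional part left over by the previous one):
  257 = 7*36 + 5, so a_0 = 7.
  36 = 7*5 + 1, so a_1 = 7.
  5 = 5*1 + 0, so a_2 = 5.
The remainder reaches 0 after 3 divisions, so the expansion has 3 partial quotients, read off in order.

[7; 7, 5]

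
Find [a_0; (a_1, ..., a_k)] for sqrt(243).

[15; (1, 1, 2, 3, 15, 3, 2, 1, 1, 30)]

Write x_i = (sqrt(243) + m_i)/d_i with (m_0, d_0) = (0, 1). a_0 = floor(sqrt(243)) = 15, since 15^2 = 225 <= 243 < 256 = 16^2.
Iterate m_{i+1} = d_i*a_i - m_i, d_{i+1} = (243 - m_{i+1}^2)/d_i, a_{i+1} = floor((a_0 + m_{i+1})/d_{i+1}):
  m_1 = 1*15 - 0 = 15, d_1 = (243 - 15^2)/1 = 18/1 = 18, a_1 = floor((15 + 15)/18) = 1.
  m_2 = 18*1 - 15 = 3, d_2 = (243 - 3^2)/18 = 234/18 = 13, a_2 = floor((15 + 3)/13) = 1.
  m_3 = 13*1 - 3 = 10, d_3 = (243 - 10^2)/13 = 143/13 = 11, a_3 = floor((15 + 10)/11) = 2.
  m_4 = 11*2 - 10 = 12, d_4 = (243 - 12^2)/11 = 99/11 = 9, a_4 = floor((15 + 12)/9) = 3.
  m_5 = 9*3 - 12 = 15, d_5 = (243 - 15^2)/9 = 18/9 = 2, a_5 = floor((15 + 15)/2) = 15.
  m_6 = 2*15 - 15 = 15, d_6 = (243 - 15^2)/2 = 18/2 = 9, a_6 = floor((15 + 15)/9) = 3.
  m_7 = 9*3 - 15 = 12, d_7 = (243 - 12^2)/9 = 99/9 = 11, a_7 = floor((15 + 12)/11) = 2.
  m_8 = 11*2 - 12 = 10, d_8 = (243 - 10^2)/11 = 143/11 = 13, a_8 = floor((15 + 10)/13) = 1.
  m_9 = 13*1 - 10 = 3, d_9 = (243 - 3^2)/13 = 234/13 = 18, a_9 = floor((15 + 3)/18) = 1.
  m_10 = 18*1 - 3 = 15, d_10 = (243 - 15^2)/18 = 18/18 = 1, a_10 = floor((15 + 15)/1) = 30.
  m_11 = 1*30 - 15 = 15, d_11 = (243 - 15^2)/1 = 18/1 = 18: (m_11, d_11) = (m_1, d_1) = (15, 18), so from here the quotients repeat a_1, ..., a_10; the period length is 10.
Hence the expansion of sqrt(243) is a_0 = 15 followed by the repeating block 1, 1, 2, 3, 15, 3, 2, 1, 1, 30 (period 10).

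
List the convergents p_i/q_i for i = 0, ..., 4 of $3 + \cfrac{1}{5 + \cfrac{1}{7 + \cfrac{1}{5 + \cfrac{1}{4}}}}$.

Using the convergent recurrence p_i = a_i*p_{i-1} + p_{i-2}, q_i = a_i*q_{i-1} + q_{i-2} with p_{-2}=0, p_{-1}=1, q_{-2}=1, q_{-1}=0:
  i=0: a_0=3, p_0 = 3*1 + 0 = 3, q_0 = 3*0 + 1 = 1.
  i=1: a_1=5, p_1 = 5*3 + 1 = 16, q_1 = 5*1 + 0 = 5.
  i=2: a_2=7, p_2 = 7*16 + 3 = 115, q_2 = 7*5 + 1 = 36.
  i=3: a_3=5, p_3 = 5*115 + 16 = 591, q_3 = 5*36 + 5 = 185.
  i=4: a_4=4, p_4 = 4*591 + 115 = 2479, q_4 = 4*185 + 36 = 776.

3/1, 16/5, 115/36, 591/185, 2479/776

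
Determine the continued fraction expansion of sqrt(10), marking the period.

Write x_i = (sqrt(10) + m_i)/d_i with (m_0, d_0) = (0, 1). a_0 = floor(sqrt(10)) = 3, since 3^2 = 9 <= 10 < 16 = 4^2.
Iterate m_{i+1} = d_i*a_i - m_i, d_{i+1} = (10 - m_{i+1}^2)/d_i, a_{i+1} = floor((a_0 + m_{i+1})/d_{i+1}):
  m_1 = 1*3 - 0 = 3, d_1 = (10 - 3^2)/1 = 1/1 = 1, a_1 = floor((3 + 3)/1) = 6.
  m_2 = 1*6 - 3 = 3, d_2 = (10 - 3^2)/1 = 1/1 = 1: (m_2, d_2) = (m_1, d_1) = (3, 1), so from here the quotient a_1 repeats; the period length is 1.
Hence the expansion of sqrt(10) is a_0 = 3 followed by the repeating block 6 (period 1).

[3; (6)]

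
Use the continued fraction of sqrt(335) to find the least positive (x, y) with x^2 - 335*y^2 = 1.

First expand sqrt(335) as a continued fraction. With x_i = (sqrt(335) + m_i)/d_i and (m_0, d_0) = (0, 1): a_0 = floor(sqrt(335)) = 18, since 18^2 = 324 <= 335 < 361 = 19^2.
Iterate m_{i+1} = d_i*a_i - m_i, d_{i+1} = (335 - m_{i+1}^2)/d_i, a_{i+1} = floor((a_0 + m_{i+1})/d_{i+1}):
  m_1 = 1*18 - 0 = 18, d_1 = (335 - 18^2)/1 = 11/1 = 11, a_1 = floor((18 + 18)/11) = 3.
  m_2 = 11*3 - 18 = 15, d_2 = (335 - 15^2)/11 = 110/11 = 10, a_2 = floor((18 + 15)/10) = 3.
  m_3 = 10*3 - 15 = 15, d_3 = (335 - 15^2)/10 = 110/10 = 11, a_3 = floor((18 + 15)/11) = 3.
  m_4 = 11*3 - 15 = 18, d_4 = (335 - 18^2)/11 = 11/11 = 1, a_4 = floor((18 + 18)/1) = 36.
  m_5 = 1*36 - 18 = 18, d_5 = (335 - 18^2)/1 = 11/1 = 11: (m_5, d_5) = (m_1, d_1) = (18, 11), so from here the quotients repeat a_1, ..., a_4; the period length is 4.
So sqrt(335) = [18; (3, 3, 3, 36)] with period length k = 4.
k is even, so the fundamental solution of x^2 - 335y^2 = 1 is (p_{k-1}, q_{k-1}) = (p_3, q_3); compute convergents through index 3.
Convergents (p_i = a_i*p_{i-1} + p_{i-2}, q_i = a_i*q_{i-1} + q_{i-2} with p_{-2}=0, p_{-1}=1, q_{-2}=1, q_{-1}=0):
  i=0: a_0=18, p_0 = 18*1 + 0 = 18, q_0 = 18*0 + 1 = 1.
  i=1: a_1=3, p_1 = 3*18 + 1 = 55, q_1 = 3*1 + 0 = 3.
  i=2: a_2=3, p_2 = 3*55 + 18 = 183, q_2 = 3*3 + 1 = 10.
  i=3: a_3=3, p_3 = 3*183 + 55 = 604, q_3 = 3*10 + 3 = 33.
Check: 604^2 - 335*33^2 = 364816 - 364815 = 1, so (x, y) = (604, 33) solves the equation, and by the theorem it is the least positive solution.

(x, y) = (604, 33)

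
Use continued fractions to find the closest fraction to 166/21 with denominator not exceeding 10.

Expand x = 166/21 as a continued fraction with the Euclidean algorithm:
  166 = 7*21 + 19, so a_0 = 7.
  21 = 1*19 + 2, so a_1 = 1.
  19 = 9*2 + 1, so a_2 = 9.
  2 = 2*1 + 0, so a_3 = 2.
so x = [7; 1, 9, 2].
Convergents (p_i = a_i*p_{i-1} + p_{i-2}, q_i = a_i*q_{i-1} + q_{i-2} with p_{-2}=0, p_{-1}=1, q_{-2}=1, q_{-1}=0), until the denominator exceeds 10:
  i=0: a_0=7, p_0 = 7*1 + 0 = 7, q_0 = 7*0 + 1 = 1.
  i=1: a_1=1, p_1 = 1*7 + 1 = 8, q_1 = 1*1 + 0 = 1.
  i=2: a_2=9, p_2 = 9*8 + 7 = 79, q_2 = 9*1 + 1 = 10.
  i=3: a_3=2, p_3 = 2*79 + 8 = 166, q_3 = 2*10 + 1 = 21.
q_3 = 21 > 10, so the last convergent with denominator <= 10 is p_2/q_2 = 79/10.
The closest fraction with denominator <= 10 is either p_2/q_2 or the intermediate fraction (k*p_2 + p_1)/(k*q_2 + q_1) with the largest k >= 1 whose denominator stays <= 10; these approach x as k grows, and every other convergent or intermediate fraction in range is farther away.
Largest k: floor((10 - q_1)/q_2) = floor((10 - 1)/10) = 0.
Since k = 0, no intermediate fraction beyond p_2/q_2 has denominator <= 10, so the convergent 79/10 is the closest (its error is |166*10 - 79*21|/(21*10) = 1/210).

79/10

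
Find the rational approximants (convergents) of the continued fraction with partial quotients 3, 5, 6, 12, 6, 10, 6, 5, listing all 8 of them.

Using the convergent recurrence p_i = a_i*p_{i-1} + p_{i-2}, q_i = a_i*q_{i-1} + q_{i-2} with p_{-2}=0, p_{-1}=1, q_{-2}=1, q_{-1}=0:
  i=0: a_0=3, p_0 = 3*1 + 0 = 3, q_0 = 3*0 + 1 = 1.
  i=1: a_1=5, p_1 = 5*3 + 1 = 16, q_1 = 5*1 + 0 = 5.
  i=2: a_2=6, p_2 = 6*16 + 3 = 99, q_2 = 6*5 + 1 = 31.
  i=3: a_3=12, p_3 = 12*99 + 16 = 1204, q_3 = 12*31 + 5 = 377.
  i=4: a_4=6, p_4 = 6*1204 + 99 = 7323, q_4 = 6*377 + 31 = 2293.
  i=5: a_5=10, p_5 = 10*7323 + 1204 = 74434, q_5 = 10*2293 + 377 = 23307.
  i=6: a_6=6, p_6 = 6*74434 + 7323 = 453927, q_6 = 6*23307 + 2293 = 142135.
  i=7: a_7=5, p_7 = 5*453927 + 74434 = 2344069, q_7 = 5*142135 + 23307 = 733982.

3/1, 16/5, 99/31, 1204/377, 7323/2293, 74434/23307, 453927/142135, 2344069/733982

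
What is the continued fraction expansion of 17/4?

[4; 4]

Run the Euclidean algorithm on 17 and 4; the successive quotients are the partial quotients a_0, a_1, ... (each step inverts the fractional part left over by the previous one):
  17 = 4*4 + 1, so a_0 = 4.
  4 = 4*1 + 0, so a_1 = 4.
The remainder reaches 0 after 2 divisions, so the expansion has 2 partial quotients, read off in order.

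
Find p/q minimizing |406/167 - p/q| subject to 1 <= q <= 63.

141/58

Expand x = 406/167 as a continued fraction with the Euclidean algorithm:
  406 = 2*167 + 72, so a_0 = 2.
  167 = 2*72 + 23, so a_1 = 2.
  72 = 3*23 + 3, so a_2 = 3.
  23 = 7*3 + 2, so a_3 = 7.
  3 = 1*2 + 1, so a_4 = 1.
  2 = 2*1 + 0, so a_5 = 2.
so x = [2; 2, 3, 7, 1, 2].
Convergents (p_i = a_i*p_{i-1} + p_{i-2}, q_i = a_i*q_{i-1} + q_{i-2} with p_{-2}=0, p_{-1}=1, q_{-2}=1, q_{-1}=0), until the denominator exceeds 63:
  i=0: a_0=2, p_0 = 2*1 + 0 = 2, q_0 = 2*0 + 1 = 1.
  i=1: a_1=2, p_1 = 2*2 + 1 = 5, q_1 = 2*1 + 0 = 2.
  i=2: a_2=3, p_2 = 3*5 + 2 = 17, q_2 = 3*2 + 1 = 7.
  i=3: a_3=7, p_3 = 7*17 + 5 = 124, q_3 = 7*7 + 2 = 51.
  i=4: a_4=1, p_4 = 1*124 + 17 = 141, q_4 = 1*51 + 7 = 58.
  i=5: a_5=2, p_5 = 2*141 + 124 = 406, q_5 = 2*58 + 51 = 167.
q_5 = 167 > 63, so the last convergent with denominator <= 63 is p_4/q_4 = 141/58.
The closest fraction with denominator <= 63 is either p_4/q_4 or the intermediate fraction (k*p_4 + p_3)/(k*q_4 + q_3) with the largest k >= 1 whose denominator stays <= 63; these approach x as k grows, and every other convergent or intermediate fraction in range is farther away.
Largest k: floor((63 - q_3)/q_4) = floor((63 - 51)/58) = 0.
Since k = 0, no intermediate fraction beyond p_4/q_4 has denominator <= 63, so the convergent 141/58 is the closest (its error is |406*58 - 141*167|/(167*58) = 1/9686).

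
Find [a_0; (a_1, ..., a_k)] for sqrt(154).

[12; (2, 2, 3, 1, 2, 1, 3, 2, 2, 24)]

Write x_i = (sqrt(154) + m_i)/d_i with (m_0, d_0) = (0, 1). a_0 = floor(sqrt(154)) = 12, since 12^2 = 144 <= 154 < 169 = 13^2.
Iterate m_{i+1} = d_i*a_i - m_i, d_{i+1} = (154 - m_{i+1}^2)/d_i, a_{i+1} = floor((a_0 + m_{i+1})/d_{i+1}):
  m_1 = 1*12 - 0 = 12, d_1 = (154 - 12^2)/1 = 10/1 = 10, a_1 = floor((12 + 12)/10) = 2.
  m_2 = 10*2 - 12 = 8, d_2 = (154 - 8^2)/10 = 90/10 = 9, a_2 = floor((12 + 8)/9) = 2.
  m_3 = 9*2 - 8 = 10, d_3 = (154 - 10^2)/9 = 54/9 = 6, a_3 = floor((12 + 10)/6) = 3.
  m_4 = 6*3 - 10 = 8, d_4 = (154 - 8^2)/6 = 90/6 = 15, a_4 = floor((12 + 8)/15) = 1.
  m_5 = 15*1 - 8 = 7, d_5 = (154 - 7^2)/15 = 105/15 = 7, a_5 = floor((12 + 7)/7) = 2.
  m_6 = 7*2 - 7 = 7, d_6 = (154 - 7^2)/7 = 105/7 = 15, a_6 = floor((12 + 7)/15) = 1.
  m_7 = 15*1 - 7 = 8, d_7 = (154 - 8^2)/15 = 90/15 = 6, a_7 = floor((12 + 8)/6) = 3.
  m_8 = 6*3 - 8 = 10, d_8 = (154 - 10^2)/6 = 54/6 = 9, a_8 = floor((12 + 10)/9) = 2.
  m_9 = 9*2 - 10 = 8, d_9 = (154 - 8^2)/9 = 90/9 = 10, a_9 = floor((12 + 8)/10) = 2.
  m_10 = 10*2 - 8 = 12, d_10 = (154 - 12^2)/10 = 10/10 = 1, a_10 = floor((12 + 12)/1) = 24.
  m_11 = 1*24 - 12 = 12, d_11 = (154 - 12^2)/1 = 10/1 = 10: (m_11, d_11) = (m_1, d_1) = (12, 10), so from here the quotients repeat a_1, ..., a_10; the period length is 10.
Hence the expansion of sqrt(154) is a_0 = 12 followed by the repeating block 2, 2, 3, 1, 2, 1, 3, 2, 2, 24 (period 10).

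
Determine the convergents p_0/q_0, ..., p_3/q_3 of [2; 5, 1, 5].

2/1, 11/5, 13/6, 76/35

Using the convergent recurrence p_i = a_i*p_{i-1} + p_{i-2}, q_i = a_i*q_{i-1} + q_{i-2} with p_{-2}=0, p_{-1}=1, q_{-2}=1, q_{-1}=0:
  i=0: a_0=2, p_0 = 2*1 + 0 = 2, q_0 = 2*0 + 1 = 1.
  i=1: a_1=5, p_1 = 5*2 + 1 = 11, q_1 = 5*1 + 0 = 5.
  i=2: a_2=1, p_2 = 1*11 + 2 = 13, q_2 = 1*5 + 1 = 6.
  i=3: a_3=5, p_3 = 5*13 + 11 = 76, q_3 = 5*6 + 5 = 35.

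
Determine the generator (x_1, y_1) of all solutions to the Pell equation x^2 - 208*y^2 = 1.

(x, y) = (649, 45)

First expand sqrt(208) as a continued fraction. With x_i = (sqrt(208) + m_i)/d_i and (m_0, d_0) = (0, 1): a_0 = floor(sqrt(208)) = 14, since 14^2 = 196 <= 208 < 225 = 15^2.
Iterate m_{i+1} = d_i*a_i - m_i, d_{i+1} = (208 - m_{i+1}^2)/d_i, a_{i+1} = floor((a_0 + m_{i+1})/d_{i+1}):
  m_1 = 1*14 - 0 = 14, d_1 = (208 - 14^2)/1 = 12/1 = 12, a_1 = floor((14 + 14)/12) = 2.
  m_2 = 12*2 - 14 = 10, d_2 = (208 - 10^2)/12 = 108/12 = 9, a_2 = floor((14 + 10)/9) = 2.
  m_3 = 9*2 - 10 = 8, d_3 = (208 - 8^2)/9 = 144/9 = 16, a_3 = floor((14 + 8)/16) = 1.
  m_4 = 16*1 - 8 = 8, d_4 = (208 - 8^2)/16 = 144/16 = 9, a_4 = floor((14 + 8)/9) = 2.
  m_5 = 9*2 - 8 = 10, d_5 = (208 - 10^2)/9 = 108/9 = 12, a_5 = floor((14 + 10)/12) = 2.
  m_6 = 12*2 - 10 = 14, d_6 = (208 - 14^2)/12 = 12/12 = 1, a_6 = floor((14 + 14)/1) = 28.
  m_7 = 1*28 - 14 = 14, d_7 = (208 - 14^2)/1 = 12/1 = 12: (m_7, d_7) = (m_1, d_1) = (14, 12), so from here the quotients repeat a_1, ..., a_6; the period length is 6.
So sqrt(208) = [14; (2, 2, 1, 2, 2, 28)] with period length k = 6.
k is even, so the fundamental solution of x^2 - 208y^2 = 1 is (p_{k-1}, q_{k-1}) = (p_5, q_5); compute convergents through index 5.
Convergents (p_i = a_i*p_{i-1} + p_{i-2}, q_i = a_i*q_{i-1} + q_{i-2} with p_{-2}=0, p_{-1}=1, q_{-2}=1, q_{-1}=0):
  i=0: a_0=14, p_0 = 14*1 + 0 = 14, q_0 = 14*0 + 1 = 1.
  i=1: a_1=2, p_1 = 2*14 + 1 = 29, q_1 = 2*1 + 0 = 2.
  i=2: a_2=2, p_2 = 2*29 + 14 = 72, q_2 = 2*2 + 1 = 5.
  i=3: a_3=1, p_3 = 1*72 + 29 = 101, q_3 = 1*5 + 2 = 7.
  i=4: a_4=2, p_4 = 2*101 + 72 = 274, q_4 = 2*7 + 5 = 19.
  i=5: a_5=2, p_5 = 2*274 + 101 = 649, q_5 = 2*19 + 7 = 45.
Check: 649^2 - 208*45^2 = 421201 - 421200 = 1, so (x, y) = (649, 45) solves the equation, and by the theorem it is the least positive solution.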